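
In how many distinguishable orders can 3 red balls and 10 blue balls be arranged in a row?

Choose positions for the red balls: C(13,3) = 286.

286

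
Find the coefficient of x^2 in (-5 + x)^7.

The general term is C(7,j)·(-5)^j·(x)^(7-j); the x^2 term has j = 5.
C(7,5) = 21.
Coefficient = C(7,5) · (-5)^5 = 21 · (-3125) = -65625.

-65625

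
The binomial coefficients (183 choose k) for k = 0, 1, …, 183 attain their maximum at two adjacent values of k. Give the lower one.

91

For odd n = 183, C(183,k) peaks at k = (n−1)/2 and (n+1)/2; the lower is 91.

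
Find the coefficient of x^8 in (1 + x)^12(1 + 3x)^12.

Coefficient of x^8 = Σ_{j} C(12,j)·1^j·C(12,8-j)·3^(8-j) for j from 0 to 8.
= 3247695 + 20785248 + 44457336 + 42340320 + 19847025 + 4704480 + 548856 + 28512 + 495 = 135959967.

135959967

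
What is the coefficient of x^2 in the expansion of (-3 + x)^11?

-1082565

The general term is C(11,j)·(-3)^j·(x)^(11-j); the x^2 term has j = 9.
C(11,9) = 55.
Coefficient = C(11,9) · (-3)^9 = 55 · (-19683) = -1082565.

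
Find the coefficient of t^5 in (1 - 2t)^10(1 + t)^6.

1002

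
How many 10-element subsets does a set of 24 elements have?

1961256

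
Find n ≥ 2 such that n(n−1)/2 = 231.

22

n(n−1)/2 = 231 ⇒ n(n−1) = 462. Since 22·21 = 462, n = 22.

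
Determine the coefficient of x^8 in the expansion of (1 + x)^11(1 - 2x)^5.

-495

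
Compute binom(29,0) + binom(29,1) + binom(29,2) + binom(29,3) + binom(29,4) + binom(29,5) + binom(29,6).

621616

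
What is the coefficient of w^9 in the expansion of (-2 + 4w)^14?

The general term is C(14,j)·(-2)^j·(4w)^(14-j); the w^9 term has j = 5.
C(14,5) = 2002.
Coefficient = C(14,5) · (-2)^5 · 4^9 = 2002 · (-32) · 262144 = -16793993216.

-16793993216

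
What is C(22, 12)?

646646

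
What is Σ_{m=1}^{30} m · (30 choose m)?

16106127360

Differentiating (1+x)^30 and setting x=1: Σ m·C(30,m) = 30·2^29 = 16106127360.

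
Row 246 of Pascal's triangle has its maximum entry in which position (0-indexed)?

C(246,k) is maximized at k = 246/2 = 123.

123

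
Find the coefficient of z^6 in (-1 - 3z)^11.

-336798

The general term is C(11,j)·(-1)^j·(-3z)^(11-j); the z^6 term has j = 5.
C(11,5) = 462.
Coefficient = C(11,5) · (-1)^5 · (-3)^6 = 462 · (-1) · 729 = -336798.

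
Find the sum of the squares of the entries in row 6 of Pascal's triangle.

By Vandermonde's identity, Σ C(6,k)² = C(12,6) = 924.

924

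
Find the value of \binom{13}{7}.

C(13,7) = C(13,6) by symmetry.
C(13,6) = (13·12·11·10·9·8) / 6! = 1235520 / 720 = 1716.

1716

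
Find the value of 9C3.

C(9,3) = (9·8·7) / 3! = 504 / 6 = 84.

84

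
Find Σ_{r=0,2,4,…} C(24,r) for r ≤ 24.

8388608

Half of (1+1)^24 + (1−1)^24 gives the even-index sum: 2^23 = 8388608.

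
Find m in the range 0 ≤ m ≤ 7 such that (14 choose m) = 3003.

6

C(14,m) increases on 0 ≤ m ≤ 7. C(14,5) = 2002 and C(14,6) = 3003, so m = 6.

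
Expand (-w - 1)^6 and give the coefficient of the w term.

The general term is C(6,j)·(-w)^j·(-1)^(6-j); the w^1 term has j = 1.
C(6,1) = 6.
Coefficient = C(6,1) · (-1)^1 · (-1)^5 = 6 · (-1) · (-1) = 6.

6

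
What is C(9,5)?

126

C(9,5) = C(9,4) by symmetry.
C(9,4) = (9·8·7·6) / 4! = 3024 / 24 = 126.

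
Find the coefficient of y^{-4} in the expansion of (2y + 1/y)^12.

7920

General term: C(12,j)·(2y)^j·(1/y)^(12-j), with y-exponent 1j − 1(12−j) = 2j − 12.
Set 2j − 12 = -4: j = 4.
C(12,4) = 495; 2^4 = 16; 1^8 = 1.
Coefficient = 495 · 16 · 1 = 7920.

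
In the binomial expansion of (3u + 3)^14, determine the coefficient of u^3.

The general term is C(14,j)·(3u)^j·(3)^(14-j); the u^3 term has j = 3.
C(14,3) = 364.
Coefficient = C(14,3) · 3^3 · 3^11 = 364 · 27 · 177147 = 1741000716.

1741000716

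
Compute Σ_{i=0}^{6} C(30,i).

768212

1 + 30 + 435 + 4060 + 27405 + 142506 + 593775 = 768212.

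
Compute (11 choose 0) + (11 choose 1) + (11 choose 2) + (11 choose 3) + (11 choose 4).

1 + 11 + 55 + 165 + 330 = 562.

562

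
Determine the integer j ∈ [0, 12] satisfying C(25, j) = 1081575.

C(25,j) increases on 0 ≤ j ≤ 12. C(25,7) = 480700 and C(25,8) = 1081575, so j = 8.

8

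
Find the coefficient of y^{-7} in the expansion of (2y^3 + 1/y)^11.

22

General term: C(11,j)·(2y^3)^j·(1/y)^(11-j), with y-exponent 3j − 1(11−j) = 4j − 11.
Set 4j − 11 = -7: j = 1.
C(11,1) = 11; 2^1 = 2; 1^10 = 1.
Coefficient = 11 · 2 · 1 = 22.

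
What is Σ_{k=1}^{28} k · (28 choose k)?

Since k·C(28,k) = 28·C(27,k−1), the sum is 28·2^27 = 28·134217728 = 3758096384.

3758096384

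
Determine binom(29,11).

C(29,11) = (29·28·27·26·25·24·23·22·21·20·19) / 11! = 1381013105472000 / 39916800 = 34597290.

34597290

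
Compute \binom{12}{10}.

66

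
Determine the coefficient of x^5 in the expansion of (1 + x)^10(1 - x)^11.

Coefficient of x^5 = Σ_{j} C(10,j)·1^j·C(11,5-j)·(-1)^(5-j) for j from 0 to 5.
= (-462) + 3300 + (-7425) + 6600 + (-2310) + 252 = -45.

-45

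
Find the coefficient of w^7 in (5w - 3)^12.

-15035625000

The general term is C(12,j)·(5w)^j·(-3)^(12-j); the w^7 term has j = 7.
C(12,7) = 792.
Coefficient = C(12,7) · 5^7 · (-3)^5 = 792 · 78125 · (-243) = -15035625000.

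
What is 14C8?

3003

C(14,8) = C(14,6) by symmetry.
C(14,6) = (14·13·12·11·10·9) / 6! = 2162160 / 720 = 3003.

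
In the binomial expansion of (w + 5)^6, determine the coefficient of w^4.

375

The general term is C(6,j)·(w)^j·(5)^(6-j); the w^4 term has j = 4.
C(6,4) = 15.
Coefficient = C(6,4) · 5^2 = 15 · 25 = 375.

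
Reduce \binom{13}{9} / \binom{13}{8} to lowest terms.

5/9

C(n,k+1)/C(n,k) = (n−k)/(k+1) = (13−8)/(8+1) = 5/9.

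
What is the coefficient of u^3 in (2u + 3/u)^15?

General term: C(15,j)·(2u)^j·(3/u)^(15-j), with u-exponent 1j − 1(15−j) = 2j − 15.
Set 2j − 15 = 3: j = 9.
C(15,9) = 5005; 2^9 = 512; 3^6 = 729.
Coefficient = 5005 · 512 · 729 = 1868106240.

1868106240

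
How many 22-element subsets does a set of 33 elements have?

193536720

C(33,22) = C(33,11) by symmetry.
C(33,11) = (33·32·31·30·29·28·27·26·25·24·23) / 11! = 7725366544896000 / 39916800 = 193536720.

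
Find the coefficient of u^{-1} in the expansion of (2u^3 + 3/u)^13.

General term: C(13,j)·(2u^3)^j·(3/u)^(13-j), with u-exponent 3j − 1(13−j) = 4j − 13.
Set 4j − 13 = -1: j = 3.
C(13,3) = 286; 2^3 = 8; 3^10 = 59049.
Coefficient = 286 · 8 · 59049 = 135104112.

135104112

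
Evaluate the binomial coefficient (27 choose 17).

8436285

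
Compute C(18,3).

C(18,3) = (18·17·16) / 3! = 4896 / 6 = 816.

816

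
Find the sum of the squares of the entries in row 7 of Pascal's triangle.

3432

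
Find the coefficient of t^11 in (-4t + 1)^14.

-1526726656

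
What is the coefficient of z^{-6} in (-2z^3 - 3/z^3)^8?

108864

General term: C(8,j)·(-2z^3)^j·(-3/z^3)^(8-j), with z-exponent 3j − 3(8−j) = 6j − 24.
Set 6j − 24 = -6: j = 3.
C(8,3) = 56; (-2)^3 = -8; (-3)^5 = -243.
Coefficient = 56 · (-8) · (-243) = 108864.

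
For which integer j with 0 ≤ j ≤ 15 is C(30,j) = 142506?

C(30,j) increases on 0 ≤ j ≤ 15. C(30,4) = 27405 and C(30,5) = 142506, so j = 5.

5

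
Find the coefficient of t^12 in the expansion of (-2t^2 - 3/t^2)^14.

General term: C(14,j)·(-2t^2)^j·(-3/t^2)^(14-j), with t-exponent 2j − 2(14−j) = 4j − 28.
Set 4j − 28 = 12: j = 10.
C(14,10) = 1001; (-2)^10 = 1024; (-3)^4 = 81.
Coefficient = 1001 · 1024 · 81 = 83026944.

83026944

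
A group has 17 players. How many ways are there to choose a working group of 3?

This is C(17,3) = 680.

680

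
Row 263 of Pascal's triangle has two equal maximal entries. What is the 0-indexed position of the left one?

For odd n = 263, C(263,i) peaks at i = (n−1)/2 and (n+1)/2; the lower is 131.

131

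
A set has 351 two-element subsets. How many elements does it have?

27

n(n−1)/2 = 351 ⇒ n(n−1) = 702. Since 27·26 = 702, n = 27.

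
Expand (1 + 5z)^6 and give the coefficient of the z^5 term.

18750

The general term is C(6,j)·(1)^j·(5z)^(6-j); the z^5 term has j = 1.
C(6,1) = 6.
Coefficient = C(6,1) · 5^5 = 6 · 3125 = 18750.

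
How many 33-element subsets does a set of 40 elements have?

C(40,33) = C(40,7) by symmetry.
C(40,7) = (40·39·38·37·36·35·34) / 7! = 93963542400 / 5040 = 18643560.

18643560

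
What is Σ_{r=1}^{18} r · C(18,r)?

2359296

Since r·C(18,r) = 18·C(17,r−1), the sum is 18·2^17 = 18·131072 = 2359296.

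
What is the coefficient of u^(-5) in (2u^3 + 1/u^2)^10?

960

General term: C(10,j)·(2u^3)^j·(1/u^2)^(10-j), with u-exponent 3j − 2(10−j) = 5j − 20.
Set 5j − 20 = -5: j = 3.
C(10,3) = 120; 2^3 = 8; 1^7 = 1.
Coefficient = 120 · 8 · 1 = 960.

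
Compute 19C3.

969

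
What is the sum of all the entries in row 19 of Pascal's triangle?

The entries of row 19 sum to 2^19 = 524288.

524288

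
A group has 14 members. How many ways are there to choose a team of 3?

This is C(14,3) = 364.

364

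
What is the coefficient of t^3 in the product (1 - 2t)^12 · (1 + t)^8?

-264

Coefficient of t^3 = Σ_{j} C(12,j)·(-2)^j·C(8,3-j)·1^(3-j) for j from 0 to 3.
= 56 + (-672) + 2112 + (-1760) = -264.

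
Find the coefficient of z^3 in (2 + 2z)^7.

The general term is C(7,j)·(2)^j·(2z)^(7-j); the z^3 term has j = 4.
C(7,4) = 35.
Coefficient = C(7,4) · 2^4 · 2^3 = 35 · 16 · 8 = 4480.

4480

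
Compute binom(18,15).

816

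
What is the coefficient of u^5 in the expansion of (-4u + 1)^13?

-1317888

The general term is C(13,j)·(-4u)^j·(1)^(13-j); the u^5 term has j = 5.
C(13,5) = 1287.
Coefficient = C(13,5) · (-4)^5 = 1287 · (-1024) = -1317888.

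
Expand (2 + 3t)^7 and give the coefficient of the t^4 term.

22680

The general term is C(7,j)·(2)^j·(3t)^(7-j); the t^4 term has j = 3.
C(7,3) = 35.
Coefficient = C(7,3) · 2^3 · 3^4 = 35 · 8 · 81 = 22680.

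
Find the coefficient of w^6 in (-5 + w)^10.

131250

The general term is C(10,j)·(-5)^j·(w)^(10-j); the w^6 term has j = 4.
C(10,4) = 210.
Coefficient = C(10,4) · (-5)^4 = 210 · 625 = 131250.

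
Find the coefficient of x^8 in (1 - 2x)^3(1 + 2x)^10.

16128

Coefficient of x^8 = Σ_{j} C(3,j)·(-2)^j·C(10,8-j)·2^(8-j) for j from 0 to 3.
= 11520 + (-92160) + 161280 + (-64512) = 16128.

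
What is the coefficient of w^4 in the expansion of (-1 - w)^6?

The general term is C(6,j)·(-1)^j·(-w)^(6-j); the w^4 term has j = 2.
C(6,2) = 15.
Coefficient = C(6,2) = 15.

15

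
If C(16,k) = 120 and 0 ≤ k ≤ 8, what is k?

2

C(16,k) increases on 0 ≤ k ≤ 8. C(16,1) = 16 and C(16,2) = 120, so k = 2.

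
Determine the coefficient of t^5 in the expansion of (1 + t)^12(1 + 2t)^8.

78152

Coefficient of t^5 = Σ_{j} C(12,j)·1^j·C(8,5-j)·2^(5-j) for j from 0 to 5.
= 1792 + 13440 + 29568 + 24640 + 7920 + 792 = 78152.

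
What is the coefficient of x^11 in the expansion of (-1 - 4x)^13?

-327155712

The general term is C(13,j)·(-1)^j·(-4x)^(13-j); the x^11 term has j = 2.
C(13,2) = 78.
Coefficient = C(13,2) · (-4)^11 = 78 · (-4194304) = -327155712.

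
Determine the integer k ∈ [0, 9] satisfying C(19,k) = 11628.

5

C(19,k) increases on 0 ≤ k ≤ 9. C(19,4) = 3876 and C(19,5) = 11628, so k = 5.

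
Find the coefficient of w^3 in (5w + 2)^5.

5000

The general term is C(5,j)·(5w)^j·(2)^(5-j); the w^3 term has j = 3.
C(5,3) = 10.
Coefficient = C(5,3) · 5^3 · 2^2 = 10 · 125 · 4 = 5000.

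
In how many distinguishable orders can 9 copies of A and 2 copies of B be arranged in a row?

Choose positions for the A's: C(11,9) = 55.

55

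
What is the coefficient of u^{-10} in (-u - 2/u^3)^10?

8064

General term: C(10,j)·(-u)^j·(-2/u^3)^(10-j), with u-exponent 1j − 3(10−j) = 4j − 30.
Set 4j − 30 = -10: j = 5.
C(10,5) = 252; (-1)^5 = -1; (-2)^5 = -32.
Coefficient = 252 · (-1) · (-32) = 8064.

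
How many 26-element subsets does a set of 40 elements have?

C(40,26) = C(40,14) by symmetry.
C(40,14) = (40·39·38·37·36·35·34·33·32·31·30·29·28·27) / 14! = 2023140487449489408000 / 87178291200 = 23206929840.

23206929840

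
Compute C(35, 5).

324632

C(35,5) = (35·34·33·32·31) / 5! = 38955840 / 120 = 324632.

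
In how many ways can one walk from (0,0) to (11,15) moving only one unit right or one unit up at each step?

Each path is a sequence of 26 steps with 11 rights: C(26,11) = 7726160.

7726160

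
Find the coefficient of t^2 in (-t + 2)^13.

The general term is C(13,j)·(-t)^j·(2)^(13-j); the t^2 term has j = 2.
C(13,2) = 78.
Coefficient = C(13,2) · 2^11 = 78 · 2048 = 159744.

159744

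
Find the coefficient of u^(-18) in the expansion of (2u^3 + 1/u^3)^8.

16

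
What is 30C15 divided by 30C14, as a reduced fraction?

C(n,k+1)/C(n,k) = (n−k)/(k+1) = (30−14)/(14+1) = 16/15.

16/15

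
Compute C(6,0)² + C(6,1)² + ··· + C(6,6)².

By Vandermonde's identity, Σ C(6,i)² = C(12,6) = 924.

924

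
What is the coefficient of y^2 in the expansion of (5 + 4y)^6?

The general term is C(6,j)·(5)^j·(4y)^(6-j); the y^2 term has j = 4.
C(6,4) = 15.
Coefficient = C(6,4) · 5^4 · 4^2 = 15 · 625 · 16 = 150000.

150000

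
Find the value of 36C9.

94143280

C(36,9) = (36·35·34·33·32·31·30·29·28) / 9! = 34162713446400 / 362880 = 94143280.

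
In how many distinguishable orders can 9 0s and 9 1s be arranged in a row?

48620

Choose positions for the 0s: C(18,9) = 48620.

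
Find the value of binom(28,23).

C(28,23) = C(28,5) by symmetry.
C(28,5) = (28·27·26·25·24) / 5! = 11793600 / 120 = 98280.

98280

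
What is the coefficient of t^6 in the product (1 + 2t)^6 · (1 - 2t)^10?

Coefficient of t^6 = Σ_{j} C(6,j)·2^j·C(10,6-j)·(-2)^(6-j) for j from 0 to 6.
= 13440 + (-96768) + 201600 + (-153600) + 43200 + (-3840) + 64 = 4096.

4096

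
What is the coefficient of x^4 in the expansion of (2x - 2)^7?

-4480

The general term is C(7,j)·(2x)^j·(-2)^(7-j); the x^4 term has j = 4.
C(7,4) = 35.
Coefficient = C(7,4) · 2^4 · (-2)^3 = 35 · 16 · (-8) = -4480.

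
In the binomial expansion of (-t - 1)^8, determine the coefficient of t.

The general term is C(8,j)·(-t)^j·(-1)^(8-j); the t^1 term has j = 1.
C(8,1) = 8.
Coefficient = C(8,1) · (-1)^1 · (-1)^7 = 8 · (-1) · (-1) = 8.

8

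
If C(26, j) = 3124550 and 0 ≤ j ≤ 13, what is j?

9

C(26,j) increases on 0 ≤ j ≤ 13. C(26,8) = 1562275 and C(26,9) = 3124550, so j = 9.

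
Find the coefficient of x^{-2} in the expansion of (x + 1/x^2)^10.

210

General term: C(10,j)·(x)^j·(1/x^2)^(10-j), with x-exponent 1j − 2(10−j) = 3j − 20.
Set 3j − 20 = -2: j = 6.
C(10,6) = 210; 1^6 = 1; 1^4 = 1.
Coefficient = 210 · 1 · 1 = 210.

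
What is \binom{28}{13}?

37442160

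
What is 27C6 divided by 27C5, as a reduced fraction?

11/3

C(n,k+1)/C(n,k) = (n−k)/(k+1) = (27−5)/(5+1) = 22/6 = 11/3.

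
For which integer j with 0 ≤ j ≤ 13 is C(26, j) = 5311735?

C(26,j) increases on 0 ≤ j ≤ 13. C(26,9) = 3124550 and C(26,10) = 5311735, so j = 10.

10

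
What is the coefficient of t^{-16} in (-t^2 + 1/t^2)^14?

-364

General term: C(14,j)·(-t^2)^j·(1/t^2)^(14-j), with t-exponent 2j − 2(14−j) = 4j − 28.
Set 4j − 28 = -16: j = 3.
C(14,3) = 364; (-1)^3 = -1; 1^11 = 1.
Coefficient = 364 · (-1) · 1 = -364.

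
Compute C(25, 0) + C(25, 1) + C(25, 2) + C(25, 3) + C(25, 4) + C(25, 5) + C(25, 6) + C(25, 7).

1 + 25 + 300 + 2300 + 12650 + 53130 + 177100 + 480700 = 726206.

726206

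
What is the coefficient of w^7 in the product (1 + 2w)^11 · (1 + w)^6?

Coefficient of w^7 = Σ_{j} C(11,j)·2^j·C(6,7-j)·1^(7-j) for j from 1 to 7.
= 22 + 1320 + 19800 + 105600 + 221760 + 177408 + 42240 = 568150.

568150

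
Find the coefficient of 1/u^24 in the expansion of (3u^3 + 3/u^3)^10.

General term: C(10,j)·(3u^3)^j·(3/u^3)^(10-j), with u-exponent 3j − 3(10−j) = 6j − 30.
Set 6j − 30 = -24: j = 1.
C(10,1) = 10; 3^1 = 3; 3^9 = 19683.
Coefficient = 10 · 3 · 19683 = 590490.

590490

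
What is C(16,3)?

560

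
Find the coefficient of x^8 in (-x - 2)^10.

180

The general term is C(10,j)·(-x)^j·(-2)^(10-j); the x^8 term has j = 8.
C(10,8) = 45.
Coefficient = C(10,8) · (-2)^2 = 45 · 4 = 180.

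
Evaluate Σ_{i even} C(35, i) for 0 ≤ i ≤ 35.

17179869184

Half of (1+1)^35 + (1−1)^35 gives the even-index sum: 2^34 = 17179869184.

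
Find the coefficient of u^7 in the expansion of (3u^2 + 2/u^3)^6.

General term: C(6,j)·(3u^2)^j·(2/u^3)^(6-j), with u-exponent 2j − 3(6−j) = 5j − 18.
Set 5j − 18 = 7: j = 5.
C(6,5) = 6; 3^5 = 243; 2^1 = 2.
Coefficient = 6 · 243 · 2 = 2916.

2916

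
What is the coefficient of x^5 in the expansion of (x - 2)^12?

-101376

The general term is C(12,j)·(x)^j·(-2)^(12-j); the x^5 term has j = 5.
C(12,5) = 792.
Coefficient = C(12,5) · (-2)^7 = 792 · (-128) = -101376.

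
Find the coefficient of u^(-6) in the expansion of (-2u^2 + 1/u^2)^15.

320320

General term: C(15,j)·(-2u^2)^j·(1/u^2)^(15-j), with u-exponent 2j − 2(15−j) = 4j − 30.
Set 4j − 30 = -6: j = 6.
C(15,6) = 5005; (-2)^6 = 64; 1^9 = 1.
Coefficient = 5005 · 64 · 1 = 320320.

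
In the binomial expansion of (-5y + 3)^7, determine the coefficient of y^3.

The general term is C(7,j)·(-5y)^j·(3)^(7-j); the y^3 term has j = 3.
C(7,3) = 35.
Coefficient = C(7,3) · (-5)^3 · 3^4 = 35 · (-125) · 81 = -354375.

-354375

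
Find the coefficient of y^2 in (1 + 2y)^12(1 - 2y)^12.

-48

Coefficient of y^2 = Σ_{j} C(12,j)·2^j·C(12,2-j)·(-2)^(2-j) for j from 0 to 2.
= 264 + (-576) + 264 = -48.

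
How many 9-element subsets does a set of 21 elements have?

293930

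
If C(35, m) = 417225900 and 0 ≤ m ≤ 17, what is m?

11

C(35,m) increases on 0 ≤ m ≤ 17. C(35,10) = 183579396 and C(35,11) = 417225900, so m = 11.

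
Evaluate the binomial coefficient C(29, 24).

118755

C(29,24) = C(29,5) by symmetry.
C(29,5) = (29·28·27·26·25) / 5! = 14250600 / 120 = 118755.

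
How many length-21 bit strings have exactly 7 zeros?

116280

Choose the 7 positions: C(21,7) = 116280.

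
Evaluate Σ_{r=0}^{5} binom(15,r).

4944

1 + 15 + 105 + 455 + 1365 + 3003 = 4944.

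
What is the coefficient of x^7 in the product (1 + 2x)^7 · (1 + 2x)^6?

Coefficient of x^7 = Σ_{j} C(7,j)·2^j·C(6,7-j)·2^(7-j) for j from 1 to 7.
= 896 + 16128 + 67200 + 89600 + 40320 + 5376 + 128 = 219648.

219648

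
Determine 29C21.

C(29,21) = C(29,8) by symmetry.
C(29,8) = (29·28·27·26·25·24·23·22) / 8! = 173059286400 / 40320 = 4292145.

4292145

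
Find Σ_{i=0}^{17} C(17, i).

Setting x = 1 in (1+x)^17 gives Σ C(17,i) = 2^17 = 131072.

131072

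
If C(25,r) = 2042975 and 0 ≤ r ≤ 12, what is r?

9

C(25,r) increases on 0 ≤ r ≤ 12. C(25,8) = 1081575 and C(25,9) = 2042975, so r = 9.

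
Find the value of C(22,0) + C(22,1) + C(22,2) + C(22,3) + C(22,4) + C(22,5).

1 + 22 + 231 + 1540 + 7315 + 26334 = 35443.

35443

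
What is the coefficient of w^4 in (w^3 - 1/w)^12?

General term: C(12,j)·(w^3)^j·(-1/w)^(12-j), with w-exponent 3j − 1(12−j) = 4j − 12.
Set 4j − 12 = 4: j = 4.
C(12,4) = 495; 1^4 = 1; (-1)^8 = 1.
Coefficient = 495 · 1 · 1 = 495.

495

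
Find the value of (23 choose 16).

245157

C(23,16) = C(23,7) by symmetry.
C(23,7) = (23·22·21·20·19·18·17) / 7! = 1235591280 / 5040 = 245157.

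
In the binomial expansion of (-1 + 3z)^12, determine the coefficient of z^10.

The general term is C(12,j)·(-1)^j·(3z)^(12-j); the z^10 term has j = 2.
C(12,2) = 66.
Coefficient = C(12,2) · 3^10 = 66 · 59049 = 3897234.

3897234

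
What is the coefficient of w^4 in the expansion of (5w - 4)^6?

The general term is C(6,j)·(5w)^j·(-4)^(6-j); the w^4 term has j = 4.
C(6,4) = 15.
Coefficient = C(6,4) · 5^4 · (-4)^2 = 15 · 625 · 16 = 150000.

150000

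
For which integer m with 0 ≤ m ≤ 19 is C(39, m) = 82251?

C(39,m) increases on 0 ≤ m ≤ 19. C(39,3) = 9139 and C(39,4) = 82251, so m = 4.

4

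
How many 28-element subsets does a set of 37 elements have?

124403620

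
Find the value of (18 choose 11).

C(18,11) = C(18,7) by symmetry.
C(18,7) = (18·17·16·15·14·13·12) / 7! = 160392960 / 5040 = 31824.

31824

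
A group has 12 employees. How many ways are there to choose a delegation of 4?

495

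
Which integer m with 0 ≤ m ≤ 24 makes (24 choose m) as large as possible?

C(24,m) is maximized at m = 24/2 = 12.

12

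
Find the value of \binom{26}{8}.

1562275

C(26,8) = (26·25·24·23·22·21·20·19) / 8! = 62990928000 / 40320 = 1562275.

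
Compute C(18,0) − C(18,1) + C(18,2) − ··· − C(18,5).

The partial alternating sum Σ_{k=0}^{5} (−1)^k C(18,k) = (−1)^5 C(17,5) = -6188.

-6188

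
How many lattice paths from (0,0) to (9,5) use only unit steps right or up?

2002

Each path is a sequence of 14 steps with 9 rights: C(14,9) = 2002.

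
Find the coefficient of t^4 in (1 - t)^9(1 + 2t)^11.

Coefficient of t^4 = Σ_{j} C(9,j)·(-1)^j·C(11,4-j)·2^(4-j) for j from 0 to 4.
= 5280 + (-11880) + 7920 + (-1848) + 126 = -402.

-402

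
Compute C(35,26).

C(35,26) = C(35,9) by symmetry.
C(35,9) = (35·34·33·32·31·30·29·28·27) / 9! = 25622035084800 / 362880 = 70607460.

70607460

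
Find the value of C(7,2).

21

C(7,2) = (7·6) / 2! = 42 / 2 = 21.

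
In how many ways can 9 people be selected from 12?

220

This is C(12,9) = 220.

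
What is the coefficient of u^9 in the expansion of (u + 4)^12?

14080

The general term is C(12,j)·(u)^j·(4)^(12-j); the u^9 term has j = 9.
C(12,9) = 220.
Coefficient = C(12,9) · 4^3 = 220 · 64 = 14080.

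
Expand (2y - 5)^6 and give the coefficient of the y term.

The general term is C(6,j)·(2y)^j·(-5)^(6-j); the y^1 term has j = 1.
C(6,1) = 6.
Coefficient = C(6,1) · 2^1 · (-5)^5 = 6 · 2 · (-3125) = -37500.

-37500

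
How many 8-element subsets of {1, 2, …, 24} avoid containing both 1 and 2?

All 8-subsets: C(24,8) = 735471. Those containing both fixed elements: C(22,6) = 74613.
735471 − 74613 = 660858.

660858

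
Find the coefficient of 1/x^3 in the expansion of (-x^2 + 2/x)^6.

-192

General term: C(6,j)·(-x^2)^j·(2/x)^(6-j), with x-exponent 2j − 1(6−j) = 3j − 6.
Set 3j − 6 = -3: j = 1.
C(6,1) = 6; (-1)^1 = -1; 2^5 = 32.
Coefficient = 6 · (-1) · 32 = -192.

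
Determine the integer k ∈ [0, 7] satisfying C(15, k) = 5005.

6

C(15,k) increases on 0 ≤ k ≤ 7. C(15,5) = 3003 and C(15,6) = 5005, so k = 6.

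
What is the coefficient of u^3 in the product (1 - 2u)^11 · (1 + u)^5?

Coefficient of u^3 = Σ_{j} C(11,j)·(-2)^j·C(5,3-j)·1^(3-j) for j from 0 to 3.
= 10 + (-220) + 1100 + (-1320) = -430.

-430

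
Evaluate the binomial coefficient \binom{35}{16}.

C(35,16) = (35·34·33·32·31·30·29·28·27·26·25·24·23·22·21·20) / 16! = 84945040381058457600000 / 20922789888000 = 4059928950.

4059928950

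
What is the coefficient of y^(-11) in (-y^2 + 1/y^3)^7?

21

General term: C(7,j)·(-y^2)^j·(1/y^3)^(7-j), with y-exponent 2j − 3(7−j) = 5j − 21.
Set 5j − 21 = -11: j = 2.
C(7,2) = 21; (-1)^2 = 1; 1^5 = 1.
Coefficient = 21 · 1 · 1 = 21.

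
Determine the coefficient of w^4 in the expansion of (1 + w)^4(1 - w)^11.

-43

Coefficient of w^4 = Σ_{j} C(4,j)·1^j·C(11,4-j)·(-1)^(4-j) for j from 0 to 4.
= 330 + (-660) + 330 + (-44) + 1 = -43.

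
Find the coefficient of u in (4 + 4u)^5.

5120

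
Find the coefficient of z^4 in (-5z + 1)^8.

The general term is C(8,j)·(-5z)^j·(1)^(8-j); the z^4 term has j = 4.
C(8,4) = 70.
Coefficient = C(8,4) · (-5)^4 = 70 · 625 = 43750.

43750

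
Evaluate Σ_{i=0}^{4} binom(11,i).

1 + 11 + 55 + 165 + 330 = 562.

562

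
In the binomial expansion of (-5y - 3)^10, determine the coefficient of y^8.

The general term is C(10,j)·(-5y)^j·(-3)^(10-j); the y^8 term has j = 8.
C(10,8) = 45.
Coefficient = C(10,8) · (-5)^8 · (-3)^2 = 45 · 390625 · 9 = 158203125.

158203125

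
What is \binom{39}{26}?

C(39,26) = C(39,13) by symmetry.
C(39,13) = (39·38·37·36·35·34·33·32·31·30·29·28·27) / 13! = 50578512186237235200 / 6227020800 = 8122425444.

8122425444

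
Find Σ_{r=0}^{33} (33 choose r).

Setting x = 1 in (1+x)^33 gives Σ C(33,r) = 2^33 = 8589934592.

8589934592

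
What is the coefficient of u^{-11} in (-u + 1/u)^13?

-13

General term: C(13,j)·(-u)^j·(1/u)^(13-j), with u-exponent 1j − 1(13−j) = 2j − 13.
Set 2j − 13 = -11: j = 1.
C(13,1) = 13; (-1)^1 = -1; 1^12 = 1.
Coefficient = 13 · (-1) · 1 = -13.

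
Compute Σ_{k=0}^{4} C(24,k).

12951

1 + 24 + 276 + 2024 + 10626 = 12951.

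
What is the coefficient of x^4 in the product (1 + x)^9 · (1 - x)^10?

Coefficient of x^4 = Σ_{j} C(9,j)·1^j·C(10,4-j)·(-1)^(4-j) for j from 0 to 4.
= 210 + (-1080) + 1620 + (-840) + 126 = 36.

36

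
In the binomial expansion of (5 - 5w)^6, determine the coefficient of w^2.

234375

The general term is C(6,j)·(5)^j·(-5w)^(6-j); the w^2 term has j = 4.
C(6,4) = 15.
Coefficient = C(6,4) · 5^4 · (-5)^2 = 15 · 625 · 25 = 234375.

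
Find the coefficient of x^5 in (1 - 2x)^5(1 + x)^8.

-36

Coefficient of x^5 = Σ_{j} C(5,j)·(-2)^j·C(8,5-j)·1^(5-j) for j from 0 to 5.
= 56 + (-700) + 2240 + (-2240) + 640 + (-32) = -36.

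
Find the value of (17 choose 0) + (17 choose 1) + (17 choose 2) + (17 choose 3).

834

1 + 17 + 136 + 680 = 834.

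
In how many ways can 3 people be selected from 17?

680

This is C(17,3) = 680.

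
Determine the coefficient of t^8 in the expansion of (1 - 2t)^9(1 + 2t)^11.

10752

Coefficient of t^8 = Σ_{j} C(9,j)·(-2)^j·C(11,8-j)·2^(8-j) for j from 0 to 8.
= 42240 + (-760320) + 4257792 + (-9934848) + 10644480 + (-5322240) + 1182720 + (-101376) + 2304 = 10752.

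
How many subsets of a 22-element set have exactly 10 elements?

Choose the 10 positions: C(22,10) = 646646.

646646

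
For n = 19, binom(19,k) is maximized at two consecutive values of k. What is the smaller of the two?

9

For odd n = 19, C(19,k) peaks at k = (n−1)/2 and (n+1)/2; the smaller is 9.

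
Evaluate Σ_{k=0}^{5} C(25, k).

1 + 25 + 300 + 2300 + 12650 + 53130 = 68406.

68406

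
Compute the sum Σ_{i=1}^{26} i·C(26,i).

Since i·C(26,i) = 26·C(25,i−1), the sum is 26·2^25 = 26·33554432 = 872415232.

872415232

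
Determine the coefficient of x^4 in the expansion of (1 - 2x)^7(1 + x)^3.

-42

Coefficient of x^4 = Σ_{j} C(7,j)·(-2)^j·C(3,4-j)·1^(4-j) for j from 1 to 4.
= (-14) + 252 + (-840) + 560 = -42.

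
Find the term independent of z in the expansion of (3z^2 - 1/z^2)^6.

-540

General term: C(6,j)·(3z^2)^j·(-1/z^2)^(6-j), with z-exponent 2j − 2(6−j) = 4j − 12.
Set 4j − 12 = 0: j = 3.
C(6,3) = 20; 3^3 = 27; (-1)^3 = -1.
Coefficient = 20 · 27 · (-1) = -540.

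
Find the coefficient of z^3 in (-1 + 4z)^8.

The general term is C(8,j)·(-1)^j·(4z)^(8-j); the z^3 term has j = 5.
C(8,5) = 56.
Coefficient = C(8,5) · (-1)^5 · 4^3 = 56 · (-1) · 64 = -3584.

-3584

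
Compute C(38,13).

C(38,13) = (38·37·36·35·34·33·32·31·30·29·28·27·26) / 13! = 33719008124158156800 / 6227020800 = 5414950296.

5414950296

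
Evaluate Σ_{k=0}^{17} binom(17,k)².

By Vandermonde's identity, Σ C(17,k)² = C(34,17) = 2333606220.

2333606220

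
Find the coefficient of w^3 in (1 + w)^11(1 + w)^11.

(1 + w)^11(1 + w)^11 = (1 + w)^22, so the coefficient of w^3 is C(22,3)·1^3 = 1540·1 = 1540.

1540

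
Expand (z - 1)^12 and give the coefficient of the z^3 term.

The general term is C(12,j)·(z)^j·(-1)^(12-j); the z^3 term has j = 3.
C(12,3) = 220.
Coefficient = C(12,3) · (-1)^9 = 220 · (-1) = -220.

-220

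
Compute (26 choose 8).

1562275

C(26,8) = (26·25·24·23·22·21·20·19) / 8! = 62990928000 / 40320 = 1562275.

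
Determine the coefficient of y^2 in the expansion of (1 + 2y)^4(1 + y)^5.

74

Coefficient of y^2 = Σ_{j} C(4,j)·2^j·C(5,2-j)·1^(2-j) for j from 0 to 2.
= 10 + 40 + 24 = 74.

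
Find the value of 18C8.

43758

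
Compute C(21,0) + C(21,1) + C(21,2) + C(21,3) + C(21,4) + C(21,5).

1 + 21 + 210 + 1330 + 5985 + 20349 = 27896.

27896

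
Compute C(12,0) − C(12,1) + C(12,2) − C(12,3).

-165

The partial alternating sum Σ_{k=0}^{3} (−1)^k C(12,k) = (−1)^3 C(11,3) = -165.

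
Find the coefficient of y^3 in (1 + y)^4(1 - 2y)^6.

12

Coefficient of y^3 = Σ_{j} C(4,j)·1^j·C(6,3-j)·(-2)^(3-j) for j from 0 to 3.
= (-160) + 240 + (-72) + 4 = 12.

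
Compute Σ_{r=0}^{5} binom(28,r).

122438

1 + 28 + 378 + 3276 + 20475 + 98280 = 122438.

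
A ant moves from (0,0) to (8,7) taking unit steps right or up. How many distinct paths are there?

6435

Each path is a sequence of 15 steps with 8 rights: C(15,8) = 6435.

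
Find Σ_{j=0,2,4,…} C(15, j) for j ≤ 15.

Even-j terms of row 15 sum to 2^14 = 16384.

16384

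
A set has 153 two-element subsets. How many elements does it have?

18

n(n−1)/2 = 153 ⇒ n(n−1) = 306. Since 18·17 = 306, n = 18.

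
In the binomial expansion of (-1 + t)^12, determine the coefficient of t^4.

495

The general term is C(12,j)·(-1)^j·(t)^(12-j); the t^4 term has j = 8.
C(12,8) = 495.
Coefficient = C(12,8) = 495.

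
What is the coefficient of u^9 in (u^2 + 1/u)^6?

General term: C(6,j)·(u^2)^j·(1/u)^(6-j), with u-exponent 2j − 1(6−j) = 3j − 6.
Set 3j − 6 = 9: j = 5.
C(6,5) = 6; 1^5 = 1; 1^1 = 1.
Coefficient = 6 · 1 · 1 = 6.

6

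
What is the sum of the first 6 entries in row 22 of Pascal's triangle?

1 + 22 + 231 + 1540 + 7315 + 26334 = 35443.

35443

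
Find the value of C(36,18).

9075135300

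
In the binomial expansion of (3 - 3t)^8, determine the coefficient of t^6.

183708

The general term is C(8,j)·(3)^j·(-3t)^(8-j); the t^6 term has j = 2.
C(8,2) = 28.
Coefficient = C(8,2) · 3^2 · (-3)^6 = 28 · 9 · 729 = 183708.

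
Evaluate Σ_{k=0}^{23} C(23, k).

8388608

The entries of row 23 sum to 2^23 = 8388608.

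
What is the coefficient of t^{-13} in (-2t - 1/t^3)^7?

-84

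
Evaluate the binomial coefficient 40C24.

C(40,24) = C(40,16) by symmetry.
C(40,16) = (40·39·38·37·36·35·34·33·32·31·30·29·28·27·26·25) / 16! = 1315041316842168115200000 / 20922789888000 = 62852101650.

62852101650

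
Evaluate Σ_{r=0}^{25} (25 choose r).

33554432

Setting x = 1 in (1+x)^25 gives Σ C(25,r) = 2^25 = 33554432.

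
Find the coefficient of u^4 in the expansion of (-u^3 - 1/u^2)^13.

General term: C(13,j)·(-u^3)^j·(-1/u^2)^(13-j), with u-exponent 3j − 2(13−j) = 5j − 26.
Set 5j − 26 = 4: j = 6.
C(13,6) = 1716; (-1)^6 = 1; (-1)^7 = -1.
Coefficient = 1716 · 1 · (-1) = -1716.

-1716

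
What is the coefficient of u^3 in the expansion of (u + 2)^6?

160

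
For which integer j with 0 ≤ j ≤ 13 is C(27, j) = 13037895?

11

C(27,j) increases on 0 ≤ j ≤ 13. C(27,10) = 8436285 and C(27,11) = 13037895, so j = 11.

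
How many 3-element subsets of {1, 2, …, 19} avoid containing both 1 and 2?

952

All 3-subsets: C(19,3) = 969. Those containing both fixed elements: C(17,1) = 17.
969 − 17 = 952.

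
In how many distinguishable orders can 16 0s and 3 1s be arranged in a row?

969

Choose positions for the 0s: C(19,16) = 969.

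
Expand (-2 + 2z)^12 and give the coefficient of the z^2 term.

The general term is C(12,j)·(-2)^j·(2z)^(12-j); the z^2 term has j = 10.
C(12,10) = 66.
Coefficient = C(12,10) · (-2)^10 · 2^2 = 66 · 1024 · 4 = 270336.

270336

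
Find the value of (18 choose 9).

48620

C(18,9) = (18·17·16·15·14·13·12·11·10) / 9! = 17643225600 / 362880 = 48620.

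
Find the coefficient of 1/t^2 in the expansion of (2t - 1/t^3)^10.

General term: C(10,j)·(2t)^j·(-1/t^3)^(10-j), with t-exponent 1j − 3(10−j) = 4j − 30.
Set 4j − 30 = -2: j = 7.
C(10,7) = 120; 2^7 = 128; (-1)^3 = -1.
Coefficient = 120 · 128 · (-1) = -15360.

-15360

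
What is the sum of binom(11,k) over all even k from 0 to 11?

1024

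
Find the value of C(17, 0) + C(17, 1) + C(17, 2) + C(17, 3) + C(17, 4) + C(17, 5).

1 + 17 + 136 + 680 + 2380 + 6188 = 9402.

9402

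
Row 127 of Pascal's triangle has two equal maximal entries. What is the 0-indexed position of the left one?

63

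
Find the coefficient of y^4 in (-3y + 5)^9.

The general term is C(9,j)·(-3y)^j·(5)^(9-j); the y^4 term has j = 4.
C(9,4) = 126.
Coefficient = C(9,4) · (-3)^4 · 5^5 = 126 · 81 · 3125 = 31893750.

31893750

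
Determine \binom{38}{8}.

48903492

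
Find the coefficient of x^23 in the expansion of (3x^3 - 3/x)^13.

1139940945

General term: C(13,j)·(3x^3)^j·(-3/x)^(13-j), with x-exponent 3j − 1(13−j) = 4j − 13.
Set 4j − 13 = 23: j = 9.
C(13,9) = 715; 3^9 = 19683; (-3)^4 = 81.
Coefficient = 715 · 19683 · 81 = 1139940945.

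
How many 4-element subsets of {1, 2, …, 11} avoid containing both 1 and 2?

All 4-subsets: C(11,4) = 330. Those containing both fixed elements: C(9,2) = 36.
330 − 36 = 294.

294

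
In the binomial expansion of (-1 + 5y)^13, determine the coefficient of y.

The general term is C(13,j)·(-1)^j·(5y)^(13-j); the y^1 term has j = 12.
C(13,12) = 13.
Coefficient = C(13,12) · 5^1 = 13 · 5 = 65.

65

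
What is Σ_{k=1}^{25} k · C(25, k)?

419430400

Differentiating (1+x)^25 and setting x=1: Σ k·C(25,k) = 25·2^24 = 419430400.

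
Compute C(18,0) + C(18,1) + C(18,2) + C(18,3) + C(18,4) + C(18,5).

1 + 18 + 153 + 816 + 3060 + 8568 = 12616.

12616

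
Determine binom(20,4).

C(20,4) = (20·19·18·17) / 4! = 116280 / 24 = 4845.

4845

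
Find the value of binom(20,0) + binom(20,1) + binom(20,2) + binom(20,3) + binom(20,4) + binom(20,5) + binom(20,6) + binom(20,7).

1 + 20 + 190 + 1140 + 4845 + 15504 + 38760 + 77520 = 137980.

137980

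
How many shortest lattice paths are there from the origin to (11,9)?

Each path is a sequence of 20 steps with 11 rights: C(20,11) = 167960.

167960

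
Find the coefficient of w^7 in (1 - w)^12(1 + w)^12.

0

Coefficient of w^7 = Σ_{j} C(12,j)·(-1)^j·C(12,7-j)·1^(7-j) for j from 0 to 7.
= 792 + (-11088) + 52272 + (-108900) + 108900 + (-52272) + 11088 + (-792) = 0.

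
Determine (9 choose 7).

C(9,7) = C(9,2) by symmetry.
C(9,2) = (9·8) / 2! = 72 / 2 = 36.

36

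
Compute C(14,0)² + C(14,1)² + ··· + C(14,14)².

Σ C(14,k)² is the coefficient of x^14 in (1+x)^14(1+x)^14 = (1+x)^28, i.e. C(28,14) = 40116600.

40116600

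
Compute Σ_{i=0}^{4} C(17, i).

1 + 17 + 136 + 680 + 2380 = 3214.

3214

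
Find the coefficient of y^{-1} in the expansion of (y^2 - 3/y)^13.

General term: C(13,j)·(y^2)^j·(-3/y)^(13-j), with y-exponent 2j − 1(13−j) = 3j − 13.
Set 3j − 13 = -1: j = 4.
C(13,4) = 715; 1^4 = 1; (-3)^9 = -19683.
Coefficient = 715 · 1 · (-19683) = -14073345.

-14073345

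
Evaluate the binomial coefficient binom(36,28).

30260340

C(36,28) = C(36,8) by symmetry.
C(36,8) = (36·35·34·33·32·31·30·29) / 8! = 1220096908800 / 40320 = 30260340.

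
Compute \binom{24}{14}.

1961256

C(24,14) = C(24,10) by symmetry.
C(24,10) = (24·23·22·21·20·19·18·17·16·15) / 10! = 7117005772800 / 3628800 = 1961256.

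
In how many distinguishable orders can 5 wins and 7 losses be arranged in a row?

792

Choose positions for the wins: C(12,5) = 792.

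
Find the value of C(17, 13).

C(17,13) = C(17,4) by symmetry.
C(17,4) = (17·16·15·14) / 4! = 57120 / 24 = 2380.

2380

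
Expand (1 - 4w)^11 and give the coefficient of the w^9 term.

-14417920

The general term is C(11,j)·(1)^j·(-4w)^(11-j); the w^9 term has j = 2.
C(11,2) = 55.
Coefficient = C(11,2) · (-4)^9 = 55 · (-262144) = -14417920.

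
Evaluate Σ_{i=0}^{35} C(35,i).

Setting x = 1 in (1+x)^35 gives Σ C(35,i) = 2^35 = 34359738368.

34359738368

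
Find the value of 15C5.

3003

C(15,5) = (15·14·13·12·11) / 5! = 360360 / 120 = 3003.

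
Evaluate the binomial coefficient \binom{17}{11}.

C(17,11) = C(17,6) by symmetry.
C(17,6) = (17·16·15·14·13·12) / 6! = 8910720 / 720 = 12376.

12376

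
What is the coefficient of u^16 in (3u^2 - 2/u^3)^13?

General term: C(13,j)·(3u^2)^j·(-2/u^3)^(13-j), with u-exponent 2j − 3(13−j) = 5j − 39.
Set 5j − 39 = 16: j = 11.
C(13,11) = 78; 3^11 = 177147; (-2)^2 = 4.
Coefficient = 78 · 177147 · 4 = 55269864.

55269864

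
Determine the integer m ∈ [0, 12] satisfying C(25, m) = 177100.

C(25,m) increases on 0 ≤ m ≤ 12. C(25,5) = 53130 and C(25,6) = 177100, so m = 6.

6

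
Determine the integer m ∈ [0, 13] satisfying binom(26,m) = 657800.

7

C(26,m) increases on 0 ≤ m ≤ 13. C(26,6) = 230230 and C(26,7) = 657800, so m = 7.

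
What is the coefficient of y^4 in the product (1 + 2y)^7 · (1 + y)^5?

2945

Coefficient of y^4 = Σ_{j} C(7,j)·2^j·C(5,4-j)·1^(4-j) for j from 0 to 4.
= 5 + 140 + 840 + 1400 + 560 = 2945.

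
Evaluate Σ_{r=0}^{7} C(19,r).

94184

1 + 19 + 171 + 969 + 3876 + 11628 + 27132 + 50388 = 94184.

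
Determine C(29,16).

C(29,16) = C(29,13) by symmetry.
C(29,13) = (29·28·27·26·25·24·23·22·21·20·19·18·17) / 13! = 422590010274432000 / 6227020800 = 67863915.

67863915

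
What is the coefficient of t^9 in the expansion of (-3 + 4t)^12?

-1557135360

The general term is C(12,j)·(-3)^j·(4t)^(12-j); the t^9 term has j = 3.
C(12,3) = 220.
Coefficient = C(12,3) · (-3)^3 · 4^9 = 220 · (-27) · 262144 = -1557135360.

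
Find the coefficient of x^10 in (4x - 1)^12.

69206016

The general term is C(12,j)·(4x)^j·(-1)^(12-j); the x^10 term has j = 10.
C(12,10) = 66.
Coefficient = C(12,10) · 4^10 = 66 · 1048576 = 69206016.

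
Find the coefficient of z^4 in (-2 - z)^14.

1025024

The general term is C(14,j)·(-2)^j·(-z)^(14-j); the z^4 term has j = 10.
C(14,10) = 1001.
Coefficient = C(14,10) · (-2)^10 = 1001 · 1024 = 1025024.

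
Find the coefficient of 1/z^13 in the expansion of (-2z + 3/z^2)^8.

-34992

General term: C(8,j)·(-2z)^j·(3/z^2)^(8-j), with z-exponent 1j − 2(8−j) = 3j − 16.
Set 3j − 16 = -13: j = 1.
C(8,1) = 8; (-2)^1 = -2; 3^7 = 2187.
Coefficient = 8 · (-2) · 2187 = -34992.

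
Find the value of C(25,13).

C(25,13) = C(25,12) by symmetry.
C(25,12) = (25·24·23·22·21·20·19·18·17·16·15·14) / 12! = 2490952020480000 / 479001600 = 5200300.

5200300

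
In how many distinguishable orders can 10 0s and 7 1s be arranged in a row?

19448

Choose positions for the 0s: C(17,10) = 19448.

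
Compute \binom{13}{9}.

715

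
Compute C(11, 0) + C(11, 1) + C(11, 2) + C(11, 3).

232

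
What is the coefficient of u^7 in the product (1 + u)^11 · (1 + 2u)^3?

11286

Coefficient of u^7 = Σ_{j} C(11,j)·1^j·C(3,7-j)·2^(7-j) for j from 4 to 7.
= 2640 + 5544 + 2772 + 330 = 11286.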